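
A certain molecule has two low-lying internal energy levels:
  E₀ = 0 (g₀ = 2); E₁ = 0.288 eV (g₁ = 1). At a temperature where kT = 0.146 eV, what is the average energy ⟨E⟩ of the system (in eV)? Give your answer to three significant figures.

Eᵢ/kT = 0, 1.9726.
Z = Σ gᵢe^(−Eᵢ/kT) = 2·e^(−0) + 1·e^(−1.9726) = 2.0000 + 0.13909 = 2.1391.
⟨E⟩ = Σ Eᵢ gᵢe^(−Eᵢ/kT) / Z = (0·2.0000 + 0.288·0.13909) / 2.1391 = 0.0187 eV.

0.0187 eV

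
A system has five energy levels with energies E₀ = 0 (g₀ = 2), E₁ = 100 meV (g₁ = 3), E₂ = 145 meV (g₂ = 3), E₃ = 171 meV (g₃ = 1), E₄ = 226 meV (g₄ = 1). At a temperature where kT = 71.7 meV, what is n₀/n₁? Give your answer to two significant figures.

n₀/n₁ = (g₀/g₁) exp[−(E₀−E₁)/kT] = (2/3) × exp(−(-100 meV)/(71.7 meV)) = (2/3) × exp(1.395) = 2.7.

2.7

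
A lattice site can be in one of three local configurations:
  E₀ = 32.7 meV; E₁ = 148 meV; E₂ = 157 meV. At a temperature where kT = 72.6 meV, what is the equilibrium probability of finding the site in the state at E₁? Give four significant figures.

Eᵢ/kT = 0.450413, 2.03857, 2.16253.
Z = Σ e^(−Eᵢ/kT) = e^(−0.450413) + e^(−2.03857) + e^(−2.16253) = 0.637365 + 0.130215 + 0.115034 = 0.882614.
P₁ = e^(−E₁/kT) / Z = 0.130215/0.882614 = 0.1475.

0.1475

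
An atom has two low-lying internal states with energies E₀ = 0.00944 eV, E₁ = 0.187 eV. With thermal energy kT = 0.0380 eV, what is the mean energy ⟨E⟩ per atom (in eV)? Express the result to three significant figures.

0.0111 eV

Eᵢ/kT = 0.24842, 4.9211.
Z = Σ e^(−Eᵢ/kT) = e^(−0.24842) + e^(−4.9211) = 0.78003 + 0.0072911 = 0.78732.
⟨E⟩ = Σ Eᵢ e^(−Eᵢ/kT) / Z = (0.00944·0.78003 + 0.187·0.0072911) / 0.78732 = 0.0111 eV.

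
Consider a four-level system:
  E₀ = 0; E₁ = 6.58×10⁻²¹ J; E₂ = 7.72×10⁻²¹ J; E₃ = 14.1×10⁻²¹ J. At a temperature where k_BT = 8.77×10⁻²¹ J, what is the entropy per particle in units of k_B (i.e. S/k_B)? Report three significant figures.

1.23

Eᵢ/kT = 0, 0.75029, 0.88027, 1.6078.
Z = Σ e^(−Eᵢ/kT) = e^(−0) + e^(−0.75029) + e^(−0.88027) + e^(−1.6078) = 1.0000 + 0.47223 + 0.41467 + 0.20033 = 2.0872.
⟨E⟩ = Σ EᵢPᵢ = 4.3758 ×10⁻²¹ J.
S/k_B = ln Z + ⟨E⟩/kT = ln(2.0872) + 4.3758/8.77 = 0.73582 + 0.49895 = 1.23.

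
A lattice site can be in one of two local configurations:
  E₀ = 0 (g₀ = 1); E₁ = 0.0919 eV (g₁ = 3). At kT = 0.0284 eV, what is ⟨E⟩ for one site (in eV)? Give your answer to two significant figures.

Eᵢ/kT = 0, 3.236.
Z = Σ gᵢe^(−Eᵢ/kT) = 1·e^(−0) + 3·e^(−3.236) = 1.000 + 0.1180 = 1.118.
⟨E⟩ = Σ Eᵢ gᵢe^(−Eᵢ/kT) / Z = (0·1.000 + 0.0919·0.1180) / 1.118 = 0.0097 eV.

0.0097 eV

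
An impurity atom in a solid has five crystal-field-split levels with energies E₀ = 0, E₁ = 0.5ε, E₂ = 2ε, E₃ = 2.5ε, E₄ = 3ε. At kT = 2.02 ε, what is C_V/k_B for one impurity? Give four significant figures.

Eᵢ/kT = 0, 0.247525, 0.990099, 1.23762, 1.48515.
Z = Σ e^(−Eᵢ/kT) = e^(−0) + e^(−0.247525) + e^(−0.990099) + e^(−1.23762) + e^(−1.48515) = 1.00000 + 0.780731 + 0.371540 + 0.290074 + 0.226468 = 2.66881.
⟨E⟩ = 0.950999 ε, ⟨E²⟩ = 2.07303 ε².
C_V/k_B = (⟨E²⟩ − ⟨E⟩²)/(kT)² = (2.07303 − 0.904399)/4.08040 = 0.2864.

0.2864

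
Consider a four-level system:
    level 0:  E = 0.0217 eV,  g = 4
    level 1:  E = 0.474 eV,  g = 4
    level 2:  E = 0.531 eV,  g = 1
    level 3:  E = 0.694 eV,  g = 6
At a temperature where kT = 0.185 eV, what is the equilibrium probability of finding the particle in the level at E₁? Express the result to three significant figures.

0.0759

Eᵢ/kT = 0.11730, 2.5622, 2.8703, 3.7514.
Z = Σ gᵢe^(−Eᵢ/kT) = 4·e^(−0.11730) + 4·e^(−2.5622) + 1·e^(−2.8703) + 6·e^(−3.7514) = 3.5573 + 0.30854 + 0.056682 + 0.14091 = 4.0634.
P₁ = g₁ e^(−E₁/kT) / Z = 0.30854/4.0634 = 0.0759.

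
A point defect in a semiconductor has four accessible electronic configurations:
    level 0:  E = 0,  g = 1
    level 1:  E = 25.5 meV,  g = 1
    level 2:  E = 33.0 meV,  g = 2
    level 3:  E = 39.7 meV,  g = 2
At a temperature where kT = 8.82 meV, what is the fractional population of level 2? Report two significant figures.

0.042

Eᵢ/kT = 0, 2.891, 3.741, 4.501.
Z = Σ gᵢe^(−Eᵢ/kT) = 1·e^(−0) + 1·e^(−2.891) + 2·e^(−3.741) + 2·e^(−4.501) = 1.000 + 0.05552 + 0.04746 + 0.02220 = 1.125.
P₂ = g₂ e^(−E₂/kT) / Z = 0.04746/1.125 = 0.042.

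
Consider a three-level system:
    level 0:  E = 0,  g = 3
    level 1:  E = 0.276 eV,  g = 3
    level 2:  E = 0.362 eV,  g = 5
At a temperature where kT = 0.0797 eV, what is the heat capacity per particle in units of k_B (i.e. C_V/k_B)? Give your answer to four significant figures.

0.6748

Eᵢ/kT = 0, 3.46299, 4.54203.
Z = Σ gᵢe^(−Eᵢ/kT) = 3·e^(−0) + 3·e^(−3.46299) + 5·e^(−4.54203) = 3.00000 + 0.0940078 + 0.0532588 = 3.14727.
⟨E⟩ = 0.0143699 eV, ⟨E²⟩ = 0.00449290 eV².
C_V/k_B = (⟨E²⟩ − ⟨E⟩²)/(kT)² = (0.00449290 − 0.000206494)/0.00635209 = 0.6748.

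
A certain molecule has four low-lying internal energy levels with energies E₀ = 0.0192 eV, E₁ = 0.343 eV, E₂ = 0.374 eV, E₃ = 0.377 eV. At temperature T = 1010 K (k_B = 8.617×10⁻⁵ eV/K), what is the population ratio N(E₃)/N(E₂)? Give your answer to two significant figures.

0.97

k_BT = 8.617×10⁻⁵ × 1010 K = 0.08703 eV.
n₃/n₂ = exp[−(E₃−E₂)/kT] = exp(−(0.003 eV)/(0.08703 eV)) = exp(-0.03447) = 0.97.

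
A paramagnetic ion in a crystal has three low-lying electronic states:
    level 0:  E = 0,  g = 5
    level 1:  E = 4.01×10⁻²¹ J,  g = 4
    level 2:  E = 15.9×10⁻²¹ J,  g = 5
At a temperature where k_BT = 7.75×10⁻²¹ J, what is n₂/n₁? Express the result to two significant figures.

n₂/n₁ = (g₂/g₁) exp[−(E₂−E₁)/kT] = (5/4) × exp(−(11.89 ×10⁻²¹ J)/(7.75 ×10⁻²¹ J)) = (5/4) × exp(-1.534) = 0.27.

0.27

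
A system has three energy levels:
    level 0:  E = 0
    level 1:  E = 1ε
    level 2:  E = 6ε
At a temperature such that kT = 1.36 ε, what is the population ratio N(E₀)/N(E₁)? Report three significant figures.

2.09

n₀/n₁ = exp[−(E₀−E₁)/kT] = exp(−(-1ε)/(1.36ε)) = exp(0.73529) = 2.09.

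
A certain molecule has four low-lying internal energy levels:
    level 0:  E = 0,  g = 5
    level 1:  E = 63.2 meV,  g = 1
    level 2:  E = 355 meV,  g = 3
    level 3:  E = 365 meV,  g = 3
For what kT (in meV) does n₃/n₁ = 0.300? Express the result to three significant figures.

131 meV

n₃/n₁ = (g₃/g₁) exp[−(E₃−E₁)/kT] = 0.300.
⇒ (E₃−E₁)/kT = ln((3/1)/0.300) = ln(10.000) = 2.3026.
kT = 301.8 meV / 2.3026 = 131 meV.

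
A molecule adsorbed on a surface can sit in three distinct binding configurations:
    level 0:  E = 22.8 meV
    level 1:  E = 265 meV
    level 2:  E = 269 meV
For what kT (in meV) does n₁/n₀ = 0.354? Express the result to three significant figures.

233 meV

n₁/n₀ = exp[−(E₁−E₀)/kT] = 0.354.
⇒ (E₁−E₀)/kT = ln(1/0.354) = ln(2.8249) = 1.0385.
kT = 242.2 meV / 1.0385 = 233 meV.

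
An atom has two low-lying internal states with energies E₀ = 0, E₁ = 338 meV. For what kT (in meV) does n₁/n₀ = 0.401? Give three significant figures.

370 meV

n₁/n₀ = exp[−(E₁−E₀)/kT] = 0.401.
⇒ (E₁−E₀)/kT = ln(1/0.401) = ln(2.4938) = 0.91381.
kT = 338 meV / 0.91381 = 370 meV.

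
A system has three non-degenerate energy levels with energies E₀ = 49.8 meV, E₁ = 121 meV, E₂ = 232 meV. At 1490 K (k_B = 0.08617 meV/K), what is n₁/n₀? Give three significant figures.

0.574

k_BT = 0.08617 × 1490 K = 128.39 meV.
n₁/n₀ = exp[−(E₁−E₀)/kT] = exp(−(71.2 meV)/(128.39 meV)) = exp(-0.55456) = 0.574.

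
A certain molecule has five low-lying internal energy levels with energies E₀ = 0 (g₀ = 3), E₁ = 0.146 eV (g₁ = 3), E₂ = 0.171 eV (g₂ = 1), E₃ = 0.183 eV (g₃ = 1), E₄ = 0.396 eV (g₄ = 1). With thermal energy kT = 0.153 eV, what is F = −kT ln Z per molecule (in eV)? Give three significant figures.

Eᵢ/kT = 0, 0.95425, 1.1176, 1.1961, 2.5882.
Z = Σ gᵢe^(−Eᵢ/kT) = 3·e^(−0) + 3·e^(−0.95425) + 1·e^(−1.1176) + 1·e^(−1.1961) + 1·e^(−2.5882) = 3.0000 + 1.1553 + 0.32706 + 0.30237 + 0.075155 = 4.8599.
F = −kT ln Z = −0.153 × ln(4.8599) = −0.153 × 1.5810 = -0.242 eV.

-0.242 eV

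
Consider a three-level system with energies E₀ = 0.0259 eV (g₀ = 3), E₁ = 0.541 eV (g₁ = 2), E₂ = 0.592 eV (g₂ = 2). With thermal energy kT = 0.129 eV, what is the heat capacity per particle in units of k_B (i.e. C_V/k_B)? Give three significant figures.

Eᵢ/kT = 0.20078, 4.1938, 4.5891.
Z = Σ gᵢe^(−Eᵢ/kT) = 3·e^(−0.20078) + 2·e^(−4.1938) + 2·e^(−4.5891) = 2.4543 + 0.030178 + 0.020324 = 2.5048.
⟨E⟩ = 0.036699 eV, ⟨E²⟩ = 0.0070272 eV².
C_V/k_B = (⟨E²⟩ − ⟨E⟩²)/(kT)² = (0.0070272 − 0.0013468)/0.016641 = 0.341.

0.341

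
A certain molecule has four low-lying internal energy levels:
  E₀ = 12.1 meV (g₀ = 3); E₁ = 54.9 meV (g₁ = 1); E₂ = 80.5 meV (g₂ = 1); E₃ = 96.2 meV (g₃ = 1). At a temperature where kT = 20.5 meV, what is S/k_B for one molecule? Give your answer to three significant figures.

Eᵢ/kT = 0.59024, 2.6780, 3.9268, 4.6927.
Z = Σ gᵢe^(−Eᵢ/kT) = 3·e^(−0.59024) + 1·e^(−2.6780) + 1·e^(−3.9268) + 1·e^(−4.6927) = 1.6626 + 0.068700 + 0.019707 + 0.0091619 = 1.7602.
⟨E⟩ = Σ EᵢPᵢ = 14.974 meV.
S/k_B = ln Z + ⟨E⟩/kT = ln(1.7602) + 14.974/20.5 = 0.56543 + 0.73044 = 1.30.

1.30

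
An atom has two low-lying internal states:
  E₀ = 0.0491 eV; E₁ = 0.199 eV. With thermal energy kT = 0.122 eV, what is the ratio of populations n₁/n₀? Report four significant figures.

0.2927

n₁/n₀ = exp[−(E₁−E₀)/kT] = exp(−(0.1499 eV)/(0.122 eV)) = exp(-1.22869) = 0.2927.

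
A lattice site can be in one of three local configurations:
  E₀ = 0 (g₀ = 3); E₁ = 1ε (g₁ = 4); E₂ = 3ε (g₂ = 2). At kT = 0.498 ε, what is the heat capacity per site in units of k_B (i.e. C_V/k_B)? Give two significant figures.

Eᵢ/kT = 0, 2.008, 6.024.
Z = Σ gᵢe^(−Eᵢ/kT) = 3·e^(−0) + 4·e^(−2.008) + 2·e^(−6.024) = 3.000 + 0.5370 + 0.004840 = 3.542.
⟨E⟩ = 0.1557 ε, ⟨E²⟩ = 0.1639 ε².
C_V/k_B = (⟨E²⟩ − ⟨E⟩²)/(kT)² = (0.1639 − 0.02424)/0.2480 = 0.56.

0.56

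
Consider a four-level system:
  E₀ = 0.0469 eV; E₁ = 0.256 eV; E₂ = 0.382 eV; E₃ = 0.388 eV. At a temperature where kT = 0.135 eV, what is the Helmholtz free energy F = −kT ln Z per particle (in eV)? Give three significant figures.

Eᵢ/kT = 0.34741, 1.8963, 2.8296, 2.8741.
Z = Σ e^(−Eᵢ/kT) = e^(−0.34741) + e^(−1.8963) + e^(−2.8296) + e^(−2.8741) = 0.70652 + 0.15012 + 0.059036 + 0.056467 = 0.97214.
F = −kT ln Z = −0.135 × ln(0.97214) = −0.135 × -0.028255 = 0.00381 eV.

0.00381 eV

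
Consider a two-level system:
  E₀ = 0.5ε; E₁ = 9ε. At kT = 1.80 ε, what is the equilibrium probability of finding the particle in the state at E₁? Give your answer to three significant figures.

Eᵢ/kT = 0.27778, 5.0000.
Z = Σ e^(−Eᵢ/kT) = e^(−0.27778) + e^(−5.0000) = 0.75746 + 0.0067379 = 0.76420.
P₁ = e^(−E₁/kT) / Z = 0.0067379/0.76420 = 0.00882.

0.00882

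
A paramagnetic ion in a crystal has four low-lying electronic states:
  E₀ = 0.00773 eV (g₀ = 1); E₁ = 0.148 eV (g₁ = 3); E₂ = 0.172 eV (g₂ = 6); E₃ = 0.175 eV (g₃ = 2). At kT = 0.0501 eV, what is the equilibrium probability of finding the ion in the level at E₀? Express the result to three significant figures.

Eᵢ/kT = 0.15429, 2.9541, 3.4331, 3.4930.
Z = Σ gᵢe^(−Eᵢ/kT) = 1·e^(−0.15429) + 3·e^(−2.9541) + 6·e^(−3.4331) + 2·e^(−3.4930) = 0.85702 + 0.15638 + 0.19372 + 0.060819 = 1.2679.
P₀ = g₀ e^(−E₀/kT) / Z = 0.85702/1.2679 = 0.676.

0.676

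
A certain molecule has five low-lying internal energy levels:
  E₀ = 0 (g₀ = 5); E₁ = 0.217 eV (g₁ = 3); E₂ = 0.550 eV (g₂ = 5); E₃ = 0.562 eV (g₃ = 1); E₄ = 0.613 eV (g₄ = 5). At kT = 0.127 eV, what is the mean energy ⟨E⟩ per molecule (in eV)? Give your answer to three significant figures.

Eᵢ/kT = 0, 1.7087, 4.3307, 4.4252, 4.8268.
Z = Σ gᵢe^(−Eᵢ/kT) = 5·e^(−0) + 3·e^(−1.7087) + 5·e^(−4.3307) + 1·e^(−4.4252) + 5·e^(−4.8268) = 5.0000 + 0.54330 + 0.065792 + 0.011972 + 0.040061 = 5.6611.
⟨E⟩ = Σ Eᵢ gᵢe^(−Eᵢ/kT) / Z = (0·5.0000 + 0.217·0.54330 + 0.550·0.065792 + 0.562·0.011972 + 0.613·0.040061) / 5.6611 = 0.0327 eV.

0.0327 eV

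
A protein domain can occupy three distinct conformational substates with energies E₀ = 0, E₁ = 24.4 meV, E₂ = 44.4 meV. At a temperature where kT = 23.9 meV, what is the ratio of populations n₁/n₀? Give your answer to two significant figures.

0.36

n₁/n₀ = exp[−(E₁−E₀)/kT] = exp(−(24.4 meV)/(23.9 meV)) = exp(-1.021) = 0.36.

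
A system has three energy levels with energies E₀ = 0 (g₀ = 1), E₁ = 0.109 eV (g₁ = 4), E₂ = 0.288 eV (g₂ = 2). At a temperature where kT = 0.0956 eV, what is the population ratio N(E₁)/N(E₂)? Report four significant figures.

n₁/n₂ = (g₁/g₂) exp[−(E₁−E₂)/kT] = (4/2) × exp(−(-0.179 eV)/(0.0956 eV)) = (4/2) × exp(1.87238) = 13.01.

13.01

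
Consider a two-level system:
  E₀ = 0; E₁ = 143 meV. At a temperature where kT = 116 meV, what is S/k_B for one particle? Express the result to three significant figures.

0.534

Eᵢ/kT = 0, 1.2328.
Z = Σ e^(−Eᵢ/kT) = e^(−0) + e^(−1.2328) = 1.0000 + 0.29148 = 1.2915.
⟨E⟩ = Σ EᵢPᵢ = 32.274 meV.
S/k_B = ln Z + ⟨E⟩/kT = ln(1.2915) + 32.274/116 = 0.25580 + 0.27822 = 0.534.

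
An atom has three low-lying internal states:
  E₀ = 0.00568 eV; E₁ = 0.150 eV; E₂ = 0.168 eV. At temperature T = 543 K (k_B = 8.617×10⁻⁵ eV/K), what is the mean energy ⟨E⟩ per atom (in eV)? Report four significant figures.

k_BT = 8.617×10⁻⁵ × 543 K = 0.0467903 eV.
Eᵢ/kT = 0.121393, 3.20579, 3.59049.
Z = Σ e^(−Eᵢ/kT) = e^(−0.121393) + e^(−3.20579) + e^(−3.59049) = 0.885686 + 0.0405269 + 0.0275848 = 0.953798.
⟨E⟩ = Σ Eᵢ e^(−Eᵢ/kT) / Z = (0.00568·0.885686 + 0.150·0.0405269 + 0.168·0.0275848) / 0.953798 = 0.01651 eV.

0.01651 eV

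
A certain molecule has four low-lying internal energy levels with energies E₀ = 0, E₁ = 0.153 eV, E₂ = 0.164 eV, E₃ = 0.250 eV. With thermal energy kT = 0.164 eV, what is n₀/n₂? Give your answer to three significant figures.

n₀/n₂ = exp[−(E₀−E₂)/kT] = exp(−(-0.164 eV)/(0.164 eV)) = exp(1.0000) = 2.72.

2.72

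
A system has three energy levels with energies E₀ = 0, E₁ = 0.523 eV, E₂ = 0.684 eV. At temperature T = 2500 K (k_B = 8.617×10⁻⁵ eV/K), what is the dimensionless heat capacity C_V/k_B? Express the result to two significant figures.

k_BT = 8.617×10⁻⁵ × 2500 K = 0.2154 eV.
Eᵢ/kT = 0, 2.428, 3.175.
Z = Σ e^(−Eᵢ/kT) = e^(−0) + e^(−2.428) + e^(−3.175) = 1.000 + 0.08821 + 0.04179 = 1.130.
⟨E⟩ = 0.06612 eV, ⟨E²⟩ = 0.03865 eV².
C_V/k_B = (⟨E²⟩ − ⟨E⟩²)/(kT)² = (0.03865 − 0.004372)/0.04640 = 0.74.

0.74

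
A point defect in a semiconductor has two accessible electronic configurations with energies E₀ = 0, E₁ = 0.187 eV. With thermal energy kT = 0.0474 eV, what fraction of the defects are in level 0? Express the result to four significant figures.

0.9810

Eᵢ/kT = 0, 3.94515.
Z = Σ e^(−Eᵢ/kT) = e^(−0) + e^(−3.94515) = 1.00000 + 0.0193483 = 1.01935.
P₀ = e^(−E₀/kT) / Z = 1.00000/1.01935 = 0.9810.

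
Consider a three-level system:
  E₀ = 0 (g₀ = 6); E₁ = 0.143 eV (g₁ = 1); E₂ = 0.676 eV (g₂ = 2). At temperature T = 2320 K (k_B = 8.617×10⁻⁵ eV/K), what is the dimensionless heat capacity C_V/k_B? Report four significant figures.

0.1489

k_BT = 8.617×10⁻⁵ × 2320 K = 0.199914 eV.
Eᵢ/kT = 0, 0.715308, 3.38145.
Z = Σ gᵢe^(−Eᵢ/kT) = 6·e^(−0) + 1·e^(−0.715308) + 2·e^(−3.38145) = 6.00000 + 0.489041 + 0.0679962 = 6.55704.
⟨E⟩ = 0.0176754 eV, ⟨E²⟩ = 0.00626396 eV².
C_V/k_B = (⟨E²⟩ − ⟨E⟩²)/(kT)² = (0.00626396 − 0.000312420)/0.0399656 = 0.1489.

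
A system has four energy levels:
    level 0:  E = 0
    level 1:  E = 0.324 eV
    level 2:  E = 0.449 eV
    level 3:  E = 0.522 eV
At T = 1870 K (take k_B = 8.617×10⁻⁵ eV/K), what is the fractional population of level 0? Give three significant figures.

k_BT = 8.617×10⁻⁵ × 1870 K = 0.16114 eV.
Eᵢ/kT = 0, 2.0107, 2.7864, 3.2394.
Z = Σ e^(−Eᵢ/kT) = e^(−0) + e^(−2.0107) + e^(−2.7864) + e^(−3.2394) = 1.0000 + 0.13389 + 0.061643 + 0.039187 = 1.2347.
P₀ = e^(−E₀/kT) / Z = 1.0000/1.2347 = 0.810.

0.810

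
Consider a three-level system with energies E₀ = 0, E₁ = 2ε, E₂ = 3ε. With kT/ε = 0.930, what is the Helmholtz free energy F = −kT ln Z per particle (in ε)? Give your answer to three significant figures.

Eᵢ/kT = 0, 2.1505, 3.2258.
Z = Σ e^(−Eᵢ/kT) = e^(−0) + e^(−2.1505) + e^(−3.2258) = 1.0000 + 0.11643 + 0.039724 = 1.1562.
F = −kT ln Z = −0.930 × ln(1.1562) = −0.930 × 0.14514 = -0.135 ε.

-0.135 ε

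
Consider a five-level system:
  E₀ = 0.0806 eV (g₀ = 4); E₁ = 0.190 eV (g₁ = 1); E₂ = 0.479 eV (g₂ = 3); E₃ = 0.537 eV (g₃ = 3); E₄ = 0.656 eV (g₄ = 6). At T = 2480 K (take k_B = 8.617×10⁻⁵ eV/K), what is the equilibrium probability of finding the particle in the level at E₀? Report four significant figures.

0.6867

k_BT = 8.617×10⁻⁵ × 2480 K = 0.213702 eV.
Eᵢ/kT = 0.377161, 0.889089, 2.24144, 2.51284, 3.06970.
Z = Σ gᵢe^(−Eᵢ/kT) = 4·e^(−0.377161) + 1·e^(−0.889089) + 3·e^(−2.24144) + 3·e^(−2.51284) + 6·e^(−3.06970) = 2.74322 + 0.411030 + 0.318916 + 0.243113 + 0.278610 = 3.99489.
P₀ = g₀ e^(−E₀/kT) / Z = 2.74322/3.99489 = 0.6867.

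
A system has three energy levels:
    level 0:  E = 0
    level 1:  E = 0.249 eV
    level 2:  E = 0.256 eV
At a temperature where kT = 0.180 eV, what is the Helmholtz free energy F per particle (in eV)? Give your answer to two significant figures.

-0.072 eV

Eᵢ/kT = 0, 1.383, 1.422.
Z = Σ e^(−Eᵢ/kT) = e^(−0) + e^(−1.383) + e^(−1.422) = 1.000 + 0.2508 + 0.2412 = 1.492.
F = −kT ln Z = −0.180 × ln(1.492) = −0.180 × 0.4001 = -0.072 eV.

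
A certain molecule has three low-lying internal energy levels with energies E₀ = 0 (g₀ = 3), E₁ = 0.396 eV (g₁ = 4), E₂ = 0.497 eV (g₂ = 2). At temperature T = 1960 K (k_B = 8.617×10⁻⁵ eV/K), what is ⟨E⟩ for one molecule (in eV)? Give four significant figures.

k_BT = 8.617×10⁻⁵ × 1960 K = 0.168893 eV.
Eᵢ/kT = 0, 2.34468, 2.94269.
Z = Σ gᵢe^(−Eᵢ/kT) = 3·e^(−0) + 4·e^(−2.34468) + 2·e^(−2.94269) = 3.00000 + 0.383512 + 0.105447 = 3.48896.
⟨E⟩ = Σ Eᵢ gᵢe^(−Eᵢ/kT) / Z = (0·3.00000 + 0.396·0.383512 + 0.497·0.105447) / 3.48896 = 0.05855 eV.

0.05855 eV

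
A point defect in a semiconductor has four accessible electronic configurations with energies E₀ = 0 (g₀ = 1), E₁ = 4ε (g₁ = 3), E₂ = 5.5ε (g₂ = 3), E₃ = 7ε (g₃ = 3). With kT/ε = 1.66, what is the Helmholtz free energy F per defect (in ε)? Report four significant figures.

-0.5856 ε

Eᵢ/kT = 0, 2.40964, 3.31325, 4.21687.
Z = Σ gᵢe^(−Eᵢ/kT) = 1·e^(−0) + 3·e^(−2.40964) + 3·e^(−3.31325) + 3·e^(−4.21687) = 1.00000 + 0.269543 + 0.109193 + 0.0442342 = 1.42297.
F = −kT ln Z = −1.66 × ln(1.42297) = −1.66 × 0.352746 = -0.5856 ε.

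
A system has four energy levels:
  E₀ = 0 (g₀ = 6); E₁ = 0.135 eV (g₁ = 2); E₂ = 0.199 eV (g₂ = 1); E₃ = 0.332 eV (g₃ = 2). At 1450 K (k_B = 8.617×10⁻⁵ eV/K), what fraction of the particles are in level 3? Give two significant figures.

k_BT = 8.617×10⁻⁵ × 1450 K = 0.1249 eV.
Eᵢ/kT = 0, 1.081, 1.593, 2.658.
Z = Σ gᵢe^(−Eᵢ/kT) = 6·e^(−0) + 2·e^(−1.081) + 1·e^(−1.593) + 2·e^(−2.658) = 6.000 + 0.6785 + 0.2033 + 0.1402 = 7.022.
P₃ = g₃ e^(−E₃/kT) / Z = 0.1402/7.022 = 0.020.

0.020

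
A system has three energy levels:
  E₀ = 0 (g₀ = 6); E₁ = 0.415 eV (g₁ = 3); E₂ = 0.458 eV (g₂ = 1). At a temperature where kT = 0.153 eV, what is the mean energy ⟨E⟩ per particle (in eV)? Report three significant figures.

0.0169 eV

Eᵢ/kT = 0, 2.7124, 2.9935.
Z = Σ gᵢe^(−Eᵢ/kT) = 6·e^(−0) + 3·e^(−2.7124) + 1·e^(−2.9935) = 6.0000 + 0.19913 + 0.050112 = 6.2492.
⟨E⟩ = Σ Eᵢ gᵢe^(−Eᵢ/kT) / Z = (0·6.0000 + 0.415·0.19913 + 0.458·0.050112) / 6.2492 = 0.0169 eV.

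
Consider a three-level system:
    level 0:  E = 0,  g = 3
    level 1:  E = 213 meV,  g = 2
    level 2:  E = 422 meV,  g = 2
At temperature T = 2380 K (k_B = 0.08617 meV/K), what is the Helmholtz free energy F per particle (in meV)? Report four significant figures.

-282.4 meV

k_BT = 0.08617 × 2380 K = 205.085 meV.
Eᵢ/kT = 0, 1.03859, 2.05768.
Z = Σ gᵢe^(−Eᵢ/kT) = 3·e^(−0) + 2·e^(−1.03859) + 2·e^(−2.05768) = 3.00000 + 0.707907 + 0.255500 = 3.96341.
F = −kT ln Z = −205.085 × ln(3.96341) = −205.085 × 1.37710 = -282.4 meV.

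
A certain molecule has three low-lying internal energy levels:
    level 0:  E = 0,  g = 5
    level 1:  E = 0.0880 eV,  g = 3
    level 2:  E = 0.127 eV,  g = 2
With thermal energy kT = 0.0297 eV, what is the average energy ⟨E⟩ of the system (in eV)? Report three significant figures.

Eᵢ/kT = 0, 2.9630, 4.2761.
Z = Σ gᵢe^(−Eᵢ/kT) = 5·e^(−0) + 3·e^(−2.9630) + 2·e^(−4.2761) = 5.0000 + 0.15499 + 0.027794 = 5.1828.
⟨E⟩ = Σ Eᵢ gᵢe^(−Eᵢ/kT) / Z = (0·5.0000 + 0.0880·0.15499 + 0.127·0.027794) / 5.1828 = 0.00331 eV.

0.00331 eV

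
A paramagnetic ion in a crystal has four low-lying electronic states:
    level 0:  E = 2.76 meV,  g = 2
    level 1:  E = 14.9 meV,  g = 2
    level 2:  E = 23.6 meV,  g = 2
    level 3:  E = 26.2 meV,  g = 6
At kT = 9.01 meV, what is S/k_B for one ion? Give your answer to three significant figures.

Eᵢ/kT = 0.30633, 1.6537, 2.6193, 2.9079.
Z = Σ gᵢe^(−Eᵢ/kT) = 2·e^(−0.30633) + 2·e^(−1.6537) + 2·e^(−2.6193) + 6·e^(−2.9079) = 1.4723 + 0.38268 + 0.14571 + 0.32754 = 2.3282.
⟨E⟩ = Σ EᵢPᵢ = 9.3574 meV.
S/k_B = ln Z + ⟨E⟩/kT = ln(2.3282) + 9.3574/9.01 = 0.84510 + 1.0386 = 1.88.

1.88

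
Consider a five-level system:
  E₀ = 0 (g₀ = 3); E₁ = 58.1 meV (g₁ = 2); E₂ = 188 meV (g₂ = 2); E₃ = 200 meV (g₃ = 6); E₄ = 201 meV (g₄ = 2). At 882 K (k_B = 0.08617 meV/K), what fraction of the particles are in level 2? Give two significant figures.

k_BT = 0.08617 × 882 K = 76.00 meV.
Eᵢ/kT = 0, 0.7645, 2.474, 2.632, 2.645.
Z = Σ gᵢe^(−Eᵢ/kT) = 3·e^(−0) + 2·e^(−0.7645) + 2·e^(−2.474) + 6·e^(−2.632) + 2·e^(−2.645) = 3.000 + 0.9311 + 0.1685 + 0.4316 + 0.1420 = 4.673.
P₂ = g₂ e^(−E₂/kT) / Z = 0.1685/4.673 = 0.036.

0.036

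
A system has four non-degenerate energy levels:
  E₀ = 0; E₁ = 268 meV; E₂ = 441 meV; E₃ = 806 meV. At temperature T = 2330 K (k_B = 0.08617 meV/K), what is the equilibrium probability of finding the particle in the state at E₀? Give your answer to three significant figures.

k_BT = 0.08617 × 2330 K = 200.78 meV.
Eᵢ/kT = 0, 1.3348, 2.1964, 4.0143.
Z = Σ e^(−Eᵢ/kT) = e^(−0) + e^(−1.3348) + e^(−2.1964) + e^(−4.0143) = 1.0000 + 0.26321 + 0.11120 + 0.018056 = 1.3925.
P₀ = e^(−E₀/kT) / Z = 1.0000/1.3925 = 0.718.

0.718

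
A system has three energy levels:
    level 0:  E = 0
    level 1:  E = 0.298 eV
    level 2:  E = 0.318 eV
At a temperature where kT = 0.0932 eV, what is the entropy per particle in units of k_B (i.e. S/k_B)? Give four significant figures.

0.2977

Eᵢ/kT = 0, 3.19742, 3.41202.
Z = Σ e^(−Eᵢ/kT) = e^(−0) + e^(−3.19742) + e^(−3.41202) = 1.00000 + 0.0408675 + 0.0329745 = 1.07384.
⟨E⟩ = Σ EᵢPᵢ = 0.0211059 eV.
S/k_B = ln Z + ⟨E⟩/kT = ln(1.07384) + 0.0211059/0.0932 = 0.0712410 + 0.226458 = 0.2977.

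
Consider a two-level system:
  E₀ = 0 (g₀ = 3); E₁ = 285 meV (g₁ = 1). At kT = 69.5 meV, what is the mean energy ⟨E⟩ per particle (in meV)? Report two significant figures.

1.6 meV

Eᵢ/kT = 0, 4.101.
Z = Σ gᵢe^(−Eᵢ/kT) = 3·e^(−0) + 1·e^(−4.101) = 3.000 + 0.01656 = 3.017.
⟨E⟩ = Σ Eᵢ gᵢe^(−Eᵢ/kT) / Z = (0·3.000 + 285·0.01656) / 3.017 = 1.6 meV.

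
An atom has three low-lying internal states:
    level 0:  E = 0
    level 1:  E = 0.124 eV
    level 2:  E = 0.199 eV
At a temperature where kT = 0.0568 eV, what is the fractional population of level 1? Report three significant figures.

0.0986

Eᵢ/kT = 0, 2.1831, 3.5035.
Z = Σ e^(−Eᵢ/kT) = e^(−0) + e^(−2.1831) + e^(−3.5035) = 1.0000 + 0.11269 + 0.030092 = 1.1428.
P₁ = e^(−E₁/kT) / Z = 0.11269/1.1428 = 0.0986.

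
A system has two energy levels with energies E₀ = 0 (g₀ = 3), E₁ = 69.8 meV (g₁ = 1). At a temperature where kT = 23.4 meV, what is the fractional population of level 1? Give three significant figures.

0.0166

Eᵢ/kT = 0, 2.9829.
Z = Σ gᵢe^(−Eᵢ/kT) = 3·e^(−0) + 1·e^(−2.9829) = 3.0000 + 0.050646 = 3.0506.
P₁ = g₁ e^(−E₁/kT) / Z = 0.050646/3.0506 = 0.0166.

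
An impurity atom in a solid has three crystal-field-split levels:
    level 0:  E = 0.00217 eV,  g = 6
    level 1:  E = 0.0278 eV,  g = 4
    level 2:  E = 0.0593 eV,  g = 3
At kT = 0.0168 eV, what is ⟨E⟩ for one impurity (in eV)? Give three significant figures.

Eᵢ/kT = 0.12917, 1.6548, 3.5298.
Z = Σ gᵢe^(−Eᵢ/kT) = 6·e^(−0.12917) + 4·e^(−1.6548) + 3·e^(−3.5298) = 5.2729 + 0.76452 + 0.087932 = 6.1254.
⟨E⟩ = Σ Eᵢ gᵢe^(−Eᵢ/kT) / Z = (0.00217·5.2729 + 0.0278·0.76452 + 0.0593·0.087932) / 6.1254 = 0.00619 eV.

0.00619 eV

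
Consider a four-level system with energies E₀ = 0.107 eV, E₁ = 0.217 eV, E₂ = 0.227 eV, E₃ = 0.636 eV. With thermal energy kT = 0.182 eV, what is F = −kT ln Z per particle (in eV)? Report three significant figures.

Eᵢ/kT = 0.58791, 1.1923, 1.2473, 3.4945.
Z = Σ e^(−Eᵢ/kT) = e^(−0.58791) + e^(−1.1923) + e^(−1.2473) + e^(−3.4945) = 0.55549 + 0.30352 + 0.28728 + 0.030364 = 1.1767.
F = −kT ln Z = −0.182 × ln(1.1767) = −0.182 × 0.16271 = -0.0296 eV.

-0.0296 eV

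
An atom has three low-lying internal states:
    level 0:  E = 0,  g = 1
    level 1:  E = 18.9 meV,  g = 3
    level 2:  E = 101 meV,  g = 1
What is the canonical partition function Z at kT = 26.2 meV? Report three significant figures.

Z = 2.48

Eᵢ/kT = 0, 0.72137, 3.8550.
Z = Σ gᵢe^(−Eᵢ/kT) = 1·e^(−0) + 3·e^(−0.72137) + 1·e^(−3.8550) = 1.0000 + 1.4583 + 0.021174 = 2.4795.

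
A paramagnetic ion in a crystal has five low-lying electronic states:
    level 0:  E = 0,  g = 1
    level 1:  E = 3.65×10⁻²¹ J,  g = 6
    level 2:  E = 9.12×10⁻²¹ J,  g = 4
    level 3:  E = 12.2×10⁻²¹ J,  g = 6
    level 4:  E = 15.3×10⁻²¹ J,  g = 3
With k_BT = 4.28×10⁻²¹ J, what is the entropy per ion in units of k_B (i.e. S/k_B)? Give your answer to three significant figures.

Eᵢ/kT = 0, 0.85280, 2.1308, 2.8505, 3.5748.
Z = Σ gᵢe^(−Eᵢ/kT) = 1·e^(−0) + 6·e^(−0.85280) + 4·e^(−2.1308) + 6·e^(−2.8505) + 3·e^(−3.5748) = 1.0000 + 2.5573 + 0.47497 + 0.34689 + 0.084063 = 4.4632.
⟨E⟩ = Σ EᵢPᵢ = 4.2983 ×10⁻²¹ J.
S/k_B = ln Z + ⟨E⟩/kT = ln(4.4632) + 4.2983/4.28 = 1.4959 + 1.0043 = 2.50.

2.50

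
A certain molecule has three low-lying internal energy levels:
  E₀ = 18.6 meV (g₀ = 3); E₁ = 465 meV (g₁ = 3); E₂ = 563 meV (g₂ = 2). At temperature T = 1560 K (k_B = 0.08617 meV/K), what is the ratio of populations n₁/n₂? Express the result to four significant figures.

k_BT = 0.08617 × 1560 K = 134.425 meV.
n₁/n₂ = (g₁/g₂) exp[−(E₁−E₂)/kT] = (3/2) × exp(−(-98 meV)/(134.425 meV)) = (3/2) × exp(0.729031) = 3.110.

3.110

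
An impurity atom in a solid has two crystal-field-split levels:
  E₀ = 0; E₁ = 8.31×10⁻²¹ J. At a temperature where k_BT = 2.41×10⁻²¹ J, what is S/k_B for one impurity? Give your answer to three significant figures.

0.138

Eᵢ/kT = 0, 3.4481.
Z = Σ e^(−Eᵢ/kT) = e^(−0) + e^(−3.4481) = 1.0000 + 0.031806 = 1.0318.
⟨E⟩ = Σ EᵢPᵢ = 0.25616 ×10⁻²¹ J.
S/k_B = ln Z + ⟨E⟩/kT = ln(1.0318) + 0.25616/2.41 = 0.031305 + 0.10629 = 0.138.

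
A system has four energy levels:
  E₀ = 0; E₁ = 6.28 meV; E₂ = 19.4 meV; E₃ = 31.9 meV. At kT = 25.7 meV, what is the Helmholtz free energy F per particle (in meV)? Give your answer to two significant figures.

Eᵢ/kT = 0, 0.2444, 0.7549, 1.241.
Z = Σ e^(−Eᵢ/kT) = e^(−0) + e^(−0.2444) + e^(−0.7549) + e^(−1.241) = 1.000 + 0.7832 + 0.4701 + 0.2891 = 2.542.
F = −kT ln Z = −25.7 × ln(2.542) = −25.7 × 0.9330 = -24 meV.

-24 meV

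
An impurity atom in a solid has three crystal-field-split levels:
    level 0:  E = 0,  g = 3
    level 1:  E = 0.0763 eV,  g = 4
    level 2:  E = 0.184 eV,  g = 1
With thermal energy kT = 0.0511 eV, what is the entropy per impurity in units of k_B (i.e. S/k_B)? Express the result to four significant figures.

Eᵢ/kT = 0, 1.49315, 3.60078.
Z = Σ gᵢe^(−Eᵢ/kT) = 3·e^(−0) + 4·e^(−1.49315) + 1·e^(−3.60078) = 3.00000 + 0.898655 + 0.0273024 = 3.92596.
⟨E⟩ = Σ EᵢPᵢ = 0.0187447 eV.
S/k_B = ln Z + ⟨E⟩/kT = ln(3.92596) + 0.0187447/0.0511 = 1.36761 + 0.366824 = 1.734.

1.734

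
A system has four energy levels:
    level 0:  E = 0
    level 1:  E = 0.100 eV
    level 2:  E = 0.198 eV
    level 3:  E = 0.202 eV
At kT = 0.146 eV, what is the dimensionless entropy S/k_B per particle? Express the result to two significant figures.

Eᵢ/kT = 0, 0.6849, 1.356, 1.384.
Z = Σ e^(−Eᵢ/kT) = e^(−0) + e^(−0.6849) + e^(−1.356) + e^(−1.384) = 1.000 + 0.5041 + 0.2577 + 0.2506 = 2.012.
⟨E⟩ = Σ EᵢPᵢ = 0.07557 eV.
S/k_B = ln Z + ⟨E⟩/kT = ln(2.012) + 0.07557/0.146 = 0.6991 + 0.5176 = 1.2.

1.2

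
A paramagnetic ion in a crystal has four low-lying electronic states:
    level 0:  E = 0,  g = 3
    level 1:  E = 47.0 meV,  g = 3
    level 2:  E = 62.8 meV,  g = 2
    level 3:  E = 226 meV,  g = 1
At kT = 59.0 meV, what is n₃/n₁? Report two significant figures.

0.016

n₃/n₁ = (g₃/g₁) exp[−(E₃−E₁)/kT] = (1/3) × exp(−(179.0 meV)/(59.0 meV)) = (1/3) × exp(-3.034) = 0.016.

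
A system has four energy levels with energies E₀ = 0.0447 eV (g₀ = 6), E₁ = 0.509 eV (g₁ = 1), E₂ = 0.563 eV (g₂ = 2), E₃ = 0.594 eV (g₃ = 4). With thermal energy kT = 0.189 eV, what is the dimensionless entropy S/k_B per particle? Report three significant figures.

Eᵢ/kT = 0.23651, 2.6931, 2.9788, 3.1429.
Z = Σ gᵢe^(−Eᵢ/kT) = 6·e^(−0.23651) + 1·e^(−2.6931) + 2·e^(−2.9788) + 4·e^(−3.1429) = 4.7363 + 0.067671 + 0.10171 + 0.17263 = 5.0783.
⟨E⟩ = Σ EᵢPᵢ = 0.079941 eV.
S/k_B = ln Z + ⟨E⟩/kT = ln(5.0783) + 0.079941/0.189 = 1.6250 + 0.42297 = 2.05.

2.05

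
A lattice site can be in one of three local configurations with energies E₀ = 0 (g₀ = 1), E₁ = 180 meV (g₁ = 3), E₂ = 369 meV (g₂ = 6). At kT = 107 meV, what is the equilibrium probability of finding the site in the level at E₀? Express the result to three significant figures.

Eᵢ/kT = 0, 1.6822, 3.4486.
Z = Σ gᵢe^(−Eᵢ/kT) = 1·e^(−0) + 3·e^(−1.6822) + 6·e^(−3.4486) = 1.0000 + 0.55789 + 0.19074 = 1.7486.
P₀ = g₀ e^(−E₀/kT) / Z = 1.0000/1.7486 = 0.572.

0.572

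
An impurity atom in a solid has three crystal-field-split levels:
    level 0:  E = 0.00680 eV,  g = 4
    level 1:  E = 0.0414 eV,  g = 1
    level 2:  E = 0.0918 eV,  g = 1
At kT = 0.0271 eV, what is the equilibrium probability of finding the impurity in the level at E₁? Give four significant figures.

Eᵢ/kT = 0.250923, 1.52768, 3.38745.
Z = Σ gᵢe^(−Eᵢ/kT) = 4·e^(−0.250923) + 1·e^(−1.52768) + 1·e^(−3.38745) = 3.11233 + 0.217039 + 0.0337947 = 3.36316.
P₁ = g₁ e^(−E₁/kT) / Z = 0.217039/3.36316 = 0.06453.

0.06453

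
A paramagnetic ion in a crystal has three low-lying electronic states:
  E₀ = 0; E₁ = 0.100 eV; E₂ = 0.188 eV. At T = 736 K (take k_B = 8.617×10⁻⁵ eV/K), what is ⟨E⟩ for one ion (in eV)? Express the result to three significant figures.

0.0241 eV

k_BT = 8.617×10⁻⁵ × 736 K = 0.063421 eV.
Eᵢ/kT = 0, 1.5768, 2.9643.
Z = Σ e^(−Eᵢ/kT) = e^(−0) + e^(−1.5768) + e^(−2.9643) = 1.0000 + 0.20664 + 0.051597 = 1.2582.
⟨E⟩ = Σ Eᵢ e^(−Eᵢ/kT) / Z = (0·1.0000 + 0.100·0.20664 + 0.188·0.051597) / 1.2582 = 0.0241 eV.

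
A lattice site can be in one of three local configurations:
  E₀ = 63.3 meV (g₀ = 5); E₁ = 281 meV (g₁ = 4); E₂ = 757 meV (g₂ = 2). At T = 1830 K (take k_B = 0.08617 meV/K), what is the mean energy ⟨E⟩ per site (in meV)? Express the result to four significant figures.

k_BT = 0.08617 × 1830 K = 157.691 meV.
Eᵢ/kT = 0.401418, 1.78197, 4.80053.
Z = Σ gᵢe^(−Eᵢ/kT) = 5·e^(−0.401418) + 4·e^(−1.78197) + 2·e^(−4.80053) = 3.34685 + 0.673225 + 0.0164508 = 4.03653.
⟨E⟩ = Σ Eᵢ gᵢe^(−Eᵢ/kT) / Z = (63.3·3.34685 + 281·0.673225 + 757·0.0164508) / 4.03653 = 102.4 meV.

102.4 meV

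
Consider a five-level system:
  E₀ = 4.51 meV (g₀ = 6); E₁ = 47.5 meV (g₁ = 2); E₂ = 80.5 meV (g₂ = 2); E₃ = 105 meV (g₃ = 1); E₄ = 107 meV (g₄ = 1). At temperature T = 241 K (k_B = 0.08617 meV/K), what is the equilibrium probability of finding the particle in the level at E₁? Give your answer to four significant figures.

k_BT = 0.08617 × 241 K = 20.7670 meV.
Eᵢ/kT = 0.217171, 2.28728, 3.87634, 5.05610, 5.15241.
Z = Σ gᵢe^(−Eᵢ/kT) = 6·e^(−0.217171) + 2·e^(−2.28728) + 2·e^(−3.87634) + 1·e^(−5.05610) + 1·e^(−5.15241) = 4.82875 + 0.203085 + 0.0414531 + 0.00637036 + 0.00578544 = 5.08544.
P₁ = g₁ e^(−E₁/kT) / Z = 0.203085/5.08544 = 0.03993.

0.03993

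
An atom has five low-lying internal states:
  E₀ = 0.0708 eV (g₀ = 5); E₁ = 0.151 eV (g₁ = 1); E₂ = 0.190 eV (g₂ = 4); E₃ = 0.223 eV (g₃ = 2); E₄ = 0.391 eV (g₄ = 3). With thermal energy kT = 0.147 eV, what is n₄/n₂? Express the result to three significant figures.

n₄/n₂ = (g₄/g₂) exp[−(E₄−E₂)/kT] = (3/4) × exp(−(0.201 eV)/(0.147 eV)) = (3/4) × exp(-1.3673) = 0.191.

0.191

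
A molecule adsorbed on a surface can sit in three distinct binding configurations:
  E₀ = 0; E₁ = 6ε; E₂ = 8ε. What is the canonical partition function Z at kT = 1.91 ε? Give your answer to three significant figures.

Z = 1.06

Eᵢ/kT = 0, 3.1414, 4.1885.
Z = Σ e^(−Eᵢ/kT) = e^(−0) + e^(−3.1414) + e^(−4.1885) = 1.0000 + 0.043222 + 0.015169 = 1.0584.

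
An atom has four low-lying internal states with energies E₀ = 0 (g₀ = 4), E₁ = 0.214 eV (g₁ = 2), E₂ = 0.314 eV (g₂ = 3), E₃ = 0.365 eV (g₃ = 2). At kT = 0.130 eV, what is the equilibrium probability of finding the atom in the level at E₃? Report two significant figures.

Eᵢ/kT = 0, 1.646, 2.415, 2.808.
Z = Σ gᵢe^(−Eᵢ/kT) = 4·e^(−0) + 2·e^(−1.646) + 3·e^(−2.415) + 2·e^(−2.808) = 4.000 + 0.3856 + 0.2681 + 0.1207 = 4.774.
P₃ = g₃ e^(−E₃/kT) / Z = 0.1207/4.774 = 0.025.

0.025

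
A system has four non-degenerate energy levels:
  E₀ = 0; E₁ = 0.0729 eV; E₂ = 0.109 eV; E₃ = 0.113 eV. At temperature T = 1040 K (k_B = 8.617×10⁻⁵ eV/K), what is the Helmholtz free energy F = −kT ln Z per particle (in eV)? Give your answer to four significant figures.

k_BT = 8.617×10⁻⁵ × 1040 K = 0.0896168 eV.
Eᵢ/kT = 0, 0.813464, 1.21629, 1.26092.
Z = Σ e^(−Eᵢ/kT) = e^(−0) + e^(−0.813464) + e^(−1.21629) + e^(−1.26092) = 1.00000 + 0.443320 + 0.296328 + 0.283393 = 2.02304.
F = −kT ln Z = −0.0896168 × ln(2.02304) = −0.0896168 × 0.704601 = -0.06314 eV.

-0.06314 eV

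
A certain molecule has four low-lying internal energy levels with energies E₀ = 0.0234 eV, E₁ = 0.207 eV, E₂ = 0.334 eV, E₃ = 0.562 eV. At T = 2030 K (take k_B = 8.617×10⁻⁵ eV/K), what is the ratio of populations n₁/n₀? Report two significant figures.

k_BT = 8.617×10⁻⁵ × 2030 K = 0.1749 eV.
n₁/n₀ = exp[−(E₁−E₀)/kT] = exp(−(0.1836 eV)/(0.1749 eV)) = exp(-1.050) = 0.35.

0.35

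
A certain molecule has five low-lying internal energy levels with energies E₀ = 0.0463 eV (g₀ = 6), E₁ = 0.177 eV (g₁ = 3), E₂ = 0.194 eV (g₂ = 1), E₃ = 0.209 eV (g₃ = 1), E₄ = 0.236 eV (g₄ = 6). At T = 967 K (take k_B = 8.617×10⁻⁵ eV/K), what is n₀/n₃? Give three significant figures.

42.3

k_BT = 8.617×10⁻⁵ × 967 K = 0.083326 eV.
n₀/n₃ = (g₀/g₃) exp[−(E₀−E₃)/kT] = (6/1) × exp(−(-0.1627 eV)/(0.083326 eV)) = (6/1) × exp(1.9526) = 42.3.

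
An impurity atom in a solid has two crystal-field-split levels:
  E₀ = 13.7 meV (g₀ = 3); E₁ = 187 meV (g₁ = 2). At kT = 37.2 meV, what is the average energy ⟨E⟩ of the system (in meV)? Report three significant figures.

14.8 meV

Eᵢ/kT = 0.36828, 5.0269.
Z = Σ gᵢe^(−Eᵢ/kT) = 3·e^(−0.36828) + 2·e^(−5.0269) = 2.0758 + 0.013118 = 2.0889.
⟨E⟩ = Σ Eᵢ gᵢe^(−Eᵢ/kT) / Z = (13.7·2.0758 + 187·0.013118) / 2.0889 = 14.8 meV.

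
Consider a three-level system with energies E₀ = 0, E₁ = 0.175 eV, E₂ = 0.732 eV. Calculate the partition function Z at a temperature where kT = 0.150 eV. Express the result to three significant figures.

Eᵢ/kT = 0, 1.1667, 4.8800.
Z = Σ e^(−Eᵢ/kT) = e^(−0) + e^(−1.1667) + e^(−4.8800) = 1.0000 + 0.31139 + 0.0075970 = 1.3190.

Z = 1.32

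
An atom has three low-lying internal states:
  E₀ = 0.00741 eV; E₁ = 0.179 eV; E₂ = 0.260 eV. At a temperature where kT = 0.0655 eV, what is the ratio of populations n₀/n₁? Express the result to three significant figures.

13.7

n₀/n₁ = exp[−(E₀−E₁)/kT] = exp(−(-0.17159 eV)/(0.0655 eV)) = exp(2.6197) = 13.7.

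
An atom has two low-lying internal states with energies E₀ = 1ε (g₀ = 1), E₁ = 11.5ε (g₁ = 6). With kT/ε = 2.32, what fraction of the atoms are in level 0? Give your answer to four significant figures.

Eᵢ/kT = 0.431034, 4.95690.
Z = Σ gᵢe^(−Eᵢ/kT) = 1·e^(−0.431034) + 6·e^(−4.95690) = 0.649837 + 0.0422082 = 0.692045.
P₀ = g₀ e^(−E₀/kT) / Z = 0.649837/0.692045 = 0.9390.

0.9390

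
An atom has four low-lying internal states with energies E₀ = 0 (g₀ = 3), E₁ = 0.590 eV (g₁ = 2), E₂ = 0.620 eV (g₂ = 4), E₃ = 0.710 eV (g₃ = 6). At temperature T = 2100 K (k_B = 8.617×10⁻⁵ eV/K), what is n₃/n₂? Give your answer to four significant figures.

0.9122

k_BT = 8.617×10⁻⁵ × 2100 K = 0.180957 eV.
n₃/n₂ = (g₃/g₂) exp[−(E₃−E₂)/kT] = (6/4) × exp(−(0.090 eV)/(0.180957 eV)) = (6/4) × exp(-0.497356) = 0.9122.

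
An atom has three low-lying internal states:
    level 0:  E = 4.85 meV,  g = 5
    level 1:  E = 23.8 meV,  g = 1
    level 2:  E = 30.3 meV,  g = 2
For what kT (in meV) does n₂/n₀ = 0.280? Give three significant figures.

71.4 meV

n₂/n₀ = (g₂/g₀) exp[−(E₂−E₀)/kT] = 0.280.
⇒ (E₂−E₀)/kT = ln((2/5)/0.280) = ln(1.4286) = 0.35669.
kT = 25.45 meV / 0.35669 = 71.4 meV.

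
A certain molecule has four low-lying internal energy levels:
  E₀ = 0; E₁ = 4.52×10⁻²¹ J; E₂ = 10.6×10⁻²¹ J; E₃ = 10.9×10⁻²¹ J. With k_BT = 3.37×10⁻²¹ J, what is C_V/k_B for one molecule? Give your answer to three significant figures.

Eᵢ/kT = 0, 1.3412, 3.1454, 3.2344.
Z = Σ e^(−Eᵢ/kT) = e^(−0) + e^(−1.3412) + e^(−3.1454) + e^(−3.2344) = 1.0000 + 0.26153 + 0.043050 + 0.039384 = 1.3440.
⟨E⟩ = 1.5385, ⟨E²⟩ = 11.056.
C_V/k_B = (⟨E²⟩ − ⟨E⟩²)/(kT)² = (11.056 − 2.3670)/11.357 = 0.765.

0.765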